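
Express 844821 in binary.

Using repeated division by 2:
844821 ÷ 2 = 422410 remainder 1
422410 ÷ 2 = 211205 remainder 0
211205 ÷ 2 = 105602 remainder 1
105602 ÷ 2 = 52801 remainder 0
52801 ÷ 2 = 26400 remainder 1
26400 ÷ 2 = 13200 remainder 0
13200 ÷ 2 = 6600 remainder 0
6600 ÷ 2 = 3300 remainder 0
3300 ÷ 2 = 1650 remainder 0
1650 ÷ 2 = 825 remainder 0
825 ÷ 2 = 412 remainder 1
412 ÷ 2 = 206 remainder 0
206 ÷ 2 = 103 remainder 0
103 ÷ 2 = 51 remainder 1
51 ÷ 2 = 25 remainder 1
25 ÷ 2 = 12 remainder 1
12 ÷ 2 = 6 remainder 0
6 ÷ 2 = 3 remainder 0
3 ÷ 2 = 1 remainder 1
1 ÷ 2 = 0 remainder 1
Reading remainders bottom to top: 11001110010000010101



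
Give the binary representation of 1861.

Using repeated division by 2:
1861 ÷ 2 = 930 remainder 1
930 ÷ 2 = 465 remainder 0
465 ÷ 2 = 232 remainder 1
232 ÷ 2 = 116 remainder 0
116 ÷ 2 = 58 remainder 0
58 ÷ 2 = 29 remainder 0
29 ÷ 2 = 14 remainder 1
14 ÷ 2 = 7 remainder 0
7 ÷ 2 = 3 remainder 1
3 ÷ 2 = 1 remainder 1
1 ÷ 2 = 0 remainder 1
Reading remainders bottom to top: 11101000101



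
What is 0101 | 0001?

OR: 1 when either bit is 1
  0101
| 0001
------
  0101
Decimal: 5 | 1 = 5



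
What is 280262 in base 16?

Using repeated division by 16 (digits 10–15 are A–F):
280262 ÷ 16 = 17516 remainder 6
17516 ÷ 16 = 1094 remainder 12 (C)
1094 ÷ 16 = 68 remainder 6
68 ÷ 16 = 4 remainder 4
4 ÷ 16 = 0 remainder 4
Reading remainders bottom to top: 446C6



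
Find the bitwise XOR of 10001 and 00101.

XOR: 1 when bits differ
  10001
^ 00101
-------
  10100
Decimal: 17 ^ 5 = 20



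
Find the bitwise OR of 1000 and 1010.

OR: 1 when either bit is 1
  1000
| 1010
------
  1010
Decimal: 8 | 10 = 10



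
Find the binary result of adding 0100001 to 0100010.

Add column by column from the right: bit + bit + carry-in; write the sum mod 2, carry 1 when the sum is 2 or 3.
carry:  1000000
        0100001
+       0100010
---------------
       01000011
(the carry out of the leftmost column, 0, becomes the leading bit)
Decimal check:
  0100001 = 32 + 1 = 33
  0100010 = 32 + 2 = 34
  33 + 34 = 67, and 01000011 = 64 + 2 + 1 = 67 ✓



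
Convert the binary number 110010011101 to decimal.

Sum of powers of 2 for each 1-bit:
2^0 + 2^2 + 2^3 + 2^4 + 2^7 + 2^10 + 2^11
= 1 + 4 + 8 + 16 + 128 + 1024 + 2048
= 3229



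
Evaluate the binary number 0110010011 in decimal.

Sum of powers of 2 for each 1-bit:
2^0 + 2^1 + 2^4 + 2^7 + 2^8
= 1 + 2 + 16 + 128 + 256
= 403



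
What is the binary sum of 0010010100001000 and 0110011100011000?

Add column by column from the right: bit + bit + carry-in; write the sum mod 2, carry 1 when the sum is 2 or 3.
carry:  1100111000110000
        0010010100001000
+       0110011100011000
------------------------
       01000110000100000
(the carry out of the leftmost column, 0, becomes the leading bit)
Decimal check:
  0010010100001000 = 8192 + 1024 + 256 + 8 = 9480
  0110011100011000 = 16384 + 8192 + 1024 + 512 + 256 + 16 + 8 = 26392
  9480 + 26392 = 35872, and 01000110000100000 = 32768 + 2048 + 1024 + 32 = 35872 ✓



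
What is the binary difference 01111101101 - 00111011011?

Method 1 - Direct subtraction (column by column from the right: bit − bit − borrow-in; if negative, add 2 and borrow 1 from the next column):
borrow: 00000100100
        01111101101
-       00111011011
-------------------
        01000010010

Method 2 - Add two's complement:
Two's complement of 00111011011: invert → 11000100100, add 1 → 11000100101
  01111101101
+ 11000100101
-------------
 101000010010  (end carry out of the top bit = 1)
Discarding the end carry: 01000010010
Decimal check:
  01111101101 = 512 + 256 + 128 + 64 + 32 + 8 + 4 + 1 = 1005
  00111011011 = 256 + 128 + 64 + 16 + 8 + 2 + 1 = 475
  1005 - 475 = 530, and 01000010010 = 512 + 16 + 2 = 530 ✓



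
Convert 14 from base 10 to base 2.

Using repeated division by 2:
14 ÷ 2 = 7 remainder 0
7 ÷ 2 = 3 remainder 1
3 ÷ 2 = 1 remainder 1
1 ÷ 2 = 0 remainder 1
Reading remainders bottom to top: 1110



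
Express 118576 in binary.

Using repeated division by 2:
118576 ÷ 2 = 59288 remainder 0
59288 ÷ 2 = 29644 remainder 0
29644 ÷ 2 = 14822 remainder 0
14822 ÷ 2 = 7411 remainder 0
7411 ÷ 2 = 3705 remainder 1
3705 ÷ 2 = 1852 remainder 1
1852 ÷ 2 = 926 remainder 0
926 ÷ 2 = 463 remainder 0
463 ÷ 2 = 231 remainder 1
231 ÷ 2 = 115 remainder 1
115 ÷ 2 = 57 remainder 1
57 ÷ 2 = 28 remainder 1
28 ÷ 2 = 14 remainder 0
14 ÷ 2 = 7 remainder 0
7 ÷ 2 = 3 remainder 1
3 ÷ 2 = 1 remainder 1
1 ÷ 2 = 0 remainder 1
Reading remainders bottom to top: 11100111100110000



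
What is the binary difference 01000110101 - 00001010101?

Method 1 - Direct subtraction (column by column from the right: bit − bit − borrow-in; if negative, add 2 and borrow 1 from the next column):
borrow: 01110000000
        01000110101
-       00001010101
-------------------
        00111100000

Method 2 - Add two's complement:
Two's complement of 00001010101: invert → 11110101010, add 1 → 11110101011
  01000110101
+ 11110101011
-------------
 100111100000  (end carry out of the top bit = 1)
Discarding the end carry: 00111100000
Decimal check:
  01000110101 = 512 + 32 + 16 + 4 + 1 = 565
  00001010101 = 64 + 16 + 4 + 1 = 85
  565 - 85 = 480, and 00111100000 = 256 + 128 + 64 + 32 = 480 ✓



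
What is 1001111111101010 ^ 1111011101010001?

XOR: 1 when bits differ
  1001111111101010
^ 1111011101010001
------------------
  0110100010111011
Decimal: 40938 ^ 63313 = 26811



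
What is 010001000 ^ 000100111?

XOR: 1 when bits differ
  010001000
^ 000100111
-----------
  010101111
Decimal: 136 ^ 39 = 175



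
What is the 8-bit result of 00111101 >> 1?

Original: 00111101 (decimal 61)
Shift right by 1 position
Drop the 1 low bit; fill with zero on the left
Result: 00011110 (decimal 30)
Equivalent: 61 >> 1 = 61 ÷ 2^1 = 30



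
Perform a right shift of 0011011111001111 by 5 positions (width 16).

Original: 0011011111001111 (decimal 14287)
Shift right by 5 positions
Drop the 5 low bits; fill with zeros on the left
Result: 0000000110111110 (decimal 446)
Equivalent: 14287 >> 5 = 14287 ÷ 2^5 = 446



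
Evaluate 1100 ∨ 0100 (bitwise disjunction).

OR: 1 when either bit is 1
  1100
| 0100
------
  1100
Decimal: 12 | 4 = 12



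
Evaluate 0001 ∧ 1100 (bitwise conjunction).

AND: 1 only when both bits are 1
  0001
& 1100
------
  0000
Decimal: 1 & 12 = 0



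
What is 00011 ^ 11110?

XOR: 1 when bits differ
  00011
^ 11110
-------
  11101
Decimal: 3 ^ 30 = 29



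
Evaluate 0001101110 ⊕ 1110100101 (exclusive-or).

XOR: 1 when bits differ
  0001101110
^ 1110100101
------------
  1111001011
Decimal: 110 ^ 933 = 971



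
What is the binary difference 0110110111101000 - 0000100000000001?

Method 1 - Direct subtraction (column by column from the right: bit − bit − borrow-in; if negative, add 2 and borrow 1 from the next column):
borrow: 0000000000001110
        0110110111101000
-       0000100000000001
------------------------
        0110010111100111

Method 2 - Add two's complement:
Two's complement of 0000100000000001: invert → 1111011111111110, add 1 → 1111011111111111
  0110110111101000
+ 1111011111111111
------------------
 10110010111100111  (end carry out of the top bit = 1)
Discarding the end carry: 0110010111100111
Decimal check:
  0110110111101000 = 16384 + 8192 + 2048 + 1024 + 256 + 128 + 64 + 32 + 8 = 28136
  0000100000000001 = 2048 + 1 = 2049
  28136 - 2049 = 26087, and 0110010111100111 = 16384 + 8192 + 1024 + 256 + 128 + 64 + 32 + 4 + 2 + 1 = 26087 ✓



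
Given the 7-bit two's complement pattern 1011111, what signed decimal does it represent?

Binary: 1011111
Sign bit: 1 (negative)
Invert: 0100000
Add 1:  0100001
Magnitude: 0100001 = 32 + 1 = 33
Value: -33



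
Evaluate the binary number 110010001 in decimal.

Sum of powers of 2 for each 1-bit:
2^0 + 2^4 + 2^7 + 2^8
= 1 + 16 + 128 + 256
= 401



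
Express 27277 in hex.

Using repeated division by 16 (digits 10–15 are A–F):
27277 ÷ 16 = 1704 remainder 13 (D)
1704 ÷ 16 = 106 remainder 8
106 ÷ 16 = 6 remainder 10 (A)
6 ÷ 16 = 0 remainder 6
Reading remainders bottom to top: 6A8D



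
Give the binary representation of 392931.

Using repeated division by 2:
392931 ÷ 2 = 196465 remainder 1
196465 ÷ 2 = 98232 remainder 1
98232 ÷ 2 = 49116 remainder 0
49116 ÷ 2 = 24558 remainder 0
24558 ÷ 2 = 12279 remainder 0
12279 ÷ 2 = 6139 remainder 1
6139 ÷ 2 = 3069 remainder 1
3069 ÷ 2 = 1534 remainder 1
1534 ÷ 2 = 767 remainder 0
767 ÷ 2 = 383 remainder 1
383 ÷ 2 = 191 remainder 1
191 ÷ 2 = 95 remainder 1
95 ÷ 2 = 47 remainder 1
47 ÷ 2 = 23 remainder 1
23 ÷ 2 = 11 remainder 1
11 ÷ 2 = 5 remainder 1
5 ÷ 2 = 2 remainder 1
2 ÷ 2 = 1 remainder 0
1 ÷ 2 = 0 remainder 1
Reading remainders bottom to top: 1011111111011100011



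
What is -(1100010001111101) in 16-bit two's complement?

Original (sign bit 1, negative): 1100010001111101
Step 1 - Invert all bits: 0011101110000010
Step 2 - Add 1: 0011101110000011
Verification: 1100010001111101 + 0011101110000011 = 10000000000000000; discarding the end carry (carry out of the top bit) leaves the 16-bit value 0000000000000000, as required for x + (-x)



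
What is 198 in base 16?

Using repeated division by 16 (digits 10–15 are A–F):
198 ÷ 16 = 12 remainder 6
12 ÷ 16 = 0 remainder 12 (C)
Reading remainders bottom to top: C6



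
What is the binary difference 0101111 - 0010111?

Method 1 - Direct subtraction (column by column from the right: bit − bit − borrow-in; if negative, add 2 and borrow 1 from the next column):
borrow: 0100000
        0101111
-       0010111
---------------
        0011000

Method 2 - Add two's complement:
Two's complement of 0010111: invert → 1101000, add 1 → 1101001
  0101111
+ 1101001
---------
 10011000  (end carry out of the top bit = 1)
Discarding the end carry: 0011000
Decimal check:
  0101111 = 32 + 8 + 4 + 2 + 1 = 47
  0010111 = 16 + 4 + 2 + 1 = 23
  47 - 23 = 24, and 0011000 = 16 + 8 = 24 ✓



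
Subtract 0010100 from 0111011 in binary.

Method 1 - Direct subtraction (column by column from the right: bit − bit − borrow-in; if negative, add 2 and borrow 1 from the next column):
borrow: 0001000
        0111011
-       0010100
---------------
        0100111

Method 2 - Add two's complement:
Two's complement of 0010100: invert → 1101011, add 1 → 1101100
  0111011
+ 1101100
---------
 10100111  (end carry out of the top bit = 1)
Discarding the end carry: 0100111
Decimal check:
  0111011 = 32 + 16 + 8 + 2 + 1 = 59
  0010100 = 16 + 4 = 20
  59 - 20 = 39, and 0100111 = 32 + 4 + 2 + 1 = 39 ✓



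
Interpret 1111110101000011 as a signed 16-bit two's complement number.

Binary: 1111110101000011
Sign bit: 1 (negative)
Invert: 0000001010111100
Add 1:  0000001010111101
Magnitude: 0000001010111101 = 512 + 128 + 32 + 16 + 8 + 4 + 1 = 701
Value: -701



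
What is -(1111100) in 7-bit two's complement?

Original (sign bit 1, negative): 1111100
Step 1 - Invert all bits: 0000011
Step 2 - Add 1: 0000100
Verification: 1111100 + 0000100 = 10000000; discarding the end carry (carry out of the top bit) leaves the 7-bit value 0000000, as required for x + (-x)



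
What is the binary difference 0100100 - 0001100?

Method 1 - Direct subtraction (column by column from the right: bit − bit − borrow-in; if negative, add 2 and borrow 1 from the next column):
borrow: 0110000
        0100100
-       0001100
---------------
        0011000

Method 2 - Add two's complement:
Two's complement of 0001100: invert → 1110011, add 1 → 1110100
  0100100
+ 1110100
---------
 10011000  (end carry out of the top bit = 1)
Discarding the end carry: 0011000
Decimal check:
  0100100 = 32 + 4 = 36
  0001100 = 8 + 4 = 12
  36 - 12 = 24, and 0011000 = 16 + 8 = 24 ✓



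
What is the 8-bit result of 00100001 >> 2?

Original: 00100001 (decimal 33)
Shift right by 2 positions
Drop the 2 low bits; fill with zeros on the left
Result: 00001000 (decimal 8)
Equivalent: 33 >> 2 = 33 ÷ 2^2 = 8



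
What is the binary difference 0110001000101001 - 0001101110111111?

Method 1 - Direct subtraction (column by column from the right: bit − bit − borrow-in; if negative, add 2 and borrow 1 from the next column):
borrow: 0011111111111100
        0110001000101001
-       0001101110111111
------------------------
        0100011001101010

Method 2 - Add two's complement:
Two's complement of 0001101110111111: invert → 1110010001000000, add 1 → 1110010001000001
  0110001000101001
+ 1110010001000001
------------------
 10100011001101010  (end carry out of the top bit = 1)
Discarding the end carry: 0100011001101010
Decimal check:
  0110001000101001 = 16384 + 8192 + 512 + 32 + 8 + 1 = 25129
  0001101110111111 = 4096 + 2048 + 512 + 256 + 128 + 32 + 16 + 8 + 4 + 2 + 1 = 7103
  25129 - 7103 = 18026, and 0100011001101010 = 16384 + 1024 + 512 + 64 + 32 + 8 + 2 = 18026 ✓



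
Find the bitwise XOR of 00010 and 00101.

XOR: 1 when bits differ
  00010
^ 00101
-------
  00111
Decimal: 2 ^ 5 = 7



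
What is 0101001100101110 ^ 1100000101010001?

XOR: 1 when bits differ
  0101001100101110
^ 1100000101010001
------------------
  1001001001111111
Decimal: 21294 ^ 49489 = 37503



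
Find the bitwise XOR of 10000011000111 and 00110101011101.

XOR: 1 when bits differ
  10000011000111
^ 00110101011101
----------------
  10110110011010
Decimal: 8391 ^ 3421 = 11674



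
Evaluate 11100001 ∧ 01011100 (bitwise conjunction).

AND: 1 only when both bits are 1
  11100001
& 01011100
----------
  01000000
Decimal: 225 & 92 = 64



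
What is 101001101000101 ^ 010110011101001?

XOR: 1 when bits differ
  101001101000101
^ 010110011101001
-----------------
  111111110101100
Decimal: 21317 ^ 11497 = 32684



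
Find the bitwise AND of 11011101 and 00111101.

AND: 1 only when both bits are 1
  11011101
& 00111101
----------
  00011101
Decimal: 221 & 61 = 29



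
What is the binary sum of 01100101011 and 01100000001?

Add column by column from the right: bit + bit + carry-in; write the sum mod 2, carry 1 when the sum is 2 or 3.
carry:  11000000110
        01100101011
+       01100000001
-------------------
       011000101100
(the carry out of the leftmost column, 0, becomes the leading bit)
Decimal check:
  01100101011 = 512 + 256 + 32 + 8 + 2 + 1 = 811
  01100000001 = 512 + 256 + 1 = 769
  811 + 769 = 1580, and 011000101100 = 1024 + 512 + 32 + 8 + 4 = 1580 ✓



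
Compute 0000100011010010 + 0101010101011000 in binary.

Add column by column from the right: bit + bit + carry-in; write the sum mod 2, carry 1 when the sum is 2 or 3.
carry:  0000001110100000
        0000100011010010
+       0101010101011000
------------------------
       00101111000101010
(the carry out of the leftmost column, 0, becomes the leading bit)
Decimal check:
  0000100011010010 = 2048 + 128 + 64 + 16 + 2 = 2258
  0101010101011000 = 16384 + 4096 + 1024 + 256 + 64 + 16 + 8 = 21848
  2258 + 21848 = 24106, and 00101111000101010 = 16384 + 4096 + 2048 + 1024 + 512 + 32 + 8 + 2 = 24106 ✓



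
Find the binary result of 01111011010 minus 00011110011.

Method 1 - Direct subtraction (column by column from the right: bit − bit − borrow-in; if negative, add 2 and borrow 1 from the next column):
borrow: 00111001110
        01111011010
-       00011110011
-------------------
        01011100111

Method 2 - Add two's complement:
Two's complement of 00011110011: invert → 11100001100, add 1 → 11100001101
  01111011010
+ 11100001101
-------------
 101011100111  (end carry out of the top bit = 1)
Discarding the end carry: 01011100111
Decimal check:
  01111011010 = 512 + 256 + 128 + 64 + 16 + 8 + 2 = 986
  00011110011 = 128 + 64 + 32 + 16 + 2 + 1 = 243
  986 - 243 = 743, and 01011100111 = 512 + 128 + 64 + 32 + 4 + 2 + 1 = 743 ✓



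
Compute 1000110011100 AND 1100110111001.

AND: 1 only when both bits are 1
  1000110011100
& 1100110111001
---------------
  1000110011000
Decimal: 4508 & 6585 = 4504



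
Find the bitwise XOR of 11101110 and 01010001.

XOR: 1 when bits differ
  11101110
^ 01010001
----------
  10111111
Decimal: 238 ^ 81 = 191



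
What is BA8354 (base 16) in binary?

Convert each hex digit to 4 bits:
  B = 1011
  A = 1010
  8 = 1000
  3 = 0011
  5 = 0101
  4 = 0100
Concatenate: 101110101000001101010100



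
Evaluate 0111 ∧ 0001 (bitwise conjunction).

AND: 1 only when both bits are 1
  0111
& 0001
------
  0001
Decimal: 7 & 1 = 1



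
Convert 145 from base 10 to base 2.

Using repeated division by 2:
145 ÷ 2 = 72 remainder 1
72 ÷ 2 = 36 remainder 0
36 ÷ 2 = 18 remainder 0
18 ÷ 2 = 9 remainder 0
9 ÷ 2 = 4 remainder 1
4 ÷ 2 = 2 remainder 0
2 ÷ 2 = 1 remainder 0
1 ÷ 2 = 0 remainder 1
Reading remainders bottom to top: 10010001



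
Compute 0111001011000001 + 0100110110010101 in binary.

Add column by column from the right: bit + bit + carry-in; write the sum mod 2, carry 1 when the sum is 2 or 3.
carry:  1111111100000010
        0111001011000001
+       0100110110010101
------------------------
       01100000001010110
(the carry out of the leftmost column, 0, becomes the leading bit)
Decimal check:
  0111001011000001 = 16384 + 8192 + 4096 + 512 + 128 + 64 + 1 = 29377
  0100110110010101 = 16384 + 2048 + 1024 + 256 + 128 + 16 + 4 + 1 = 19861
  29377 + 19861 = 49238, and 01100000001010110 = 32768 + 16384 + 64 + 16 + 4 + 2 = 49238 ✓



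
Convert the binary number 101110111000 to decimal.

Sum of powers of 2 for each 1-bit:
2^3 + 2^4 + 2^5 + 2^7 + 2^8 + 2^9 + 2^11
= 8 + 16 + 32 + 128 + 256 + 512 + 2048
= 3000



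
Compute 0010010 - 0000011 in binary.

Method 1 - Direct subtraction (column by column from the right: bit − bit − borrow-in; if negative, add 2 and borrow 1 from the next column):
borrow: 0011110
        0010010
-       0000011
---------------
        0001111

Method 2 - Add two's complement:
Two's complement of 0000011: invert → 1111100, add 1 → 1111101
  0010010
+ 1111101
---------
 10001111  (end carry out of the top bit = 1)
Discarding the end carry: 0001111
Decimal check:
  0010010 = 16 + 2 = 18
  0000011 = 2 + 1 = 3
  18 - 3 = 15, and 0001111 = 8 + 4 + 2 + 1 = 15 ✓



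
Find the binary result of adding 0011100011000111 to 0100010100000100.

Add column by column from the right: bit + bit + carry-in; write the sum mod 2, carry 1 when the sum is 2 or 3.
carry:  0000000000001000
        0011100011000111
+       0100010100000100
------------------------
       00111110111001011
(the carry out of the leftmost column, 0, becomes the leading bit)
Decimal check:
  0011100011000111 = 8192 + 4096 + 2048 + 128 + 64 + 4 + 2 + 1 = 14535
  0100010100000100 = 16384 + 1024 + 256 + 4 = 17668
  14535 + 17668 = 32203, and 00111110111001011 = 16384 + 8192 + 4096 + 2048 + 1024 + 256 + 128 + 64 + 8 + 2 + 1 = 32203 ✓



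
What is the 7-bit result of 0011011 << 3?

Original: 0011011 (decimal 27)
Shift left by 3 positions
Append 3 zeros on the right and drop the 3 high bits that overflow the 7-bit width
Result: 1011000 (decimal 88)
Equivalent: 27 << 3 = 27 × 2^3 = 216, truncated to 7 bits = 88



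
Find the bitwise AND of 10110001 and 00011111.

AND: 1 only when both bits are 1
  10110001
& 00011111
----------
  00010001
Decimal: 177 & 31 = 17



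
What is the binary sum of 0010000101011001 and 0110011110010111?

Add column by column from the right: bit + bit + carry-in; write the sum mod 2, carry 1 when the sum is 2 or 3.
carry:  1100111000111110
        0010000101011001
+       0110011110010111
------------------------
       01000100011110000
(the carry out of the leftmost column, 0, becomes the leading bit)
Decimal check:
  0010000101011001 = 8192 + 256 + 64 + 16 + 8 + 1 = 8537
  0110011110010111 = 16384 + 8192 + 1024 + 512 + 256 + 128 + 16 + 4 + 2 + 1 = 26519
  8537 + 26519 = 35056, and 01000100011110000 = 32768 + 2048 + 128 + 64 + 32 + 16 = 35056 ✓



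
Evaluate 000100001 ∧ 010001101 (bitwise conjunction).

AND: 1 only when both bits are 1
  000100001
& 010001101
-----------
  000000001
Decimal: 33 & 141 = 1



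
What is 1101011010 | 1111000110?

OR: 1 when either bit is 1
  1101011010
| 1111000110
------------
  1111011110
Decimal: 858 | 966 = 990



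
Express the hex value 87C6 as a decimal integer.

Expand by place value (powers of 16):
Digit values: C = 12
87C6 = 8 × 16^3 + 7 × 16^2 + 12 × 16^1 + 6 × 16^0
= 8 × 4096 + 7 × 256 + 12 × 16 + 6 × 1
= 32768 + 1792 + 192 + 6
= 34758



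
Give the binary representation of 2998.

Using repeated division by 2:
2998 ÷ 2 = 1499 remainder 0
1499 ÷ 2 = 749 remainder 1
749 ÷ 2 = 374 remainder 1
374 ÷ 2 = 187 remainder 0
187 ÷ 2 = 93 remainder 1
93 ÷ 2 = 46 remainder 1
46 ÷ 2 = 23 remainder 0
23 ÷ 2 = 11 remainder 1
11 ÷ 2 = 5 remainder 1
5 ÷ 2 = 2 remainder 1
2 ÷ 2 = 1 remainder 0
1 ÷ 2 = 0 remainder 1
Reading remainders bottom to top: 101110110110



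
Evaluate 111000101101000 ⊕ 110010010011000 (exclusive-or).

XOR: 1 when bits differ
  111000101101000
^ 110010010011000
-----------------
  001010111110000
Decimal: 29032 ^ 25752 = 5616



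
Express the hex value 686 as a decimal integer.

Expand by place value (powers of 16):
686 = 6 × 16^2 + 8 × 16^1 + 6 × 16^0
= 6 × 256 + 8 × 16 + 6 × 1
= 1536 + 128 + 6
= 1670



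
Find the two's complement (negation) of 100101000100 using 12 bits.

Original (sign bit 1, negative): 100101000100
Step 1 - Invert all bits: 011010111011
Step 2 - Add 1: 011010111100
Verification: 100101000100 + 011010111100 = 1000000000000; discarding the end carry (carry out of the top bit) leaves the 12-bit value 000000000000, as required for x + (-x)



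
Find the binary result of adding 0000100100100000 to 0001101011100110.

Add column by column from the right: bit + bit + carry-in; write the sum mod 2, carry 1 when the sum is 2 or 3.
carry:  0011011111000000
        0000100100100000
+       0001101011100110
------------------------
       00010010000000110
(the carry out of the leftmost column, 0, becomes the leading bit)
Decimal check:
  0000100100100000 = 2048 + 256 + 32 = 2336
  0001101011100110 = 4096 + 2048 + 512 + 128 + 64 + 32 + 4 + 2 = 6886
  2336 + 6886 = 9222, and 00010010000000110 = 8192 + 1024 + 4 + 2 = 9222 ✓



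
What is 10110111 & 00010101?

AND: 1 only when both bits are 1
  10110111
& 00010101
----------
  00010101
Decimal: 183 & 21 = 21



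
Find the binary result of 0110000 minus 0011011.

Method 1 - Direct subtraction (column by column from the right: bit − bit − borrow-in; if negative, add 2 and borrow 1 from the next column):
borrow: 0111110
        0110000
-       0011011
---------------
        0010101

Method 2 - Add two's complement:
Two's complement of 0011011: invert → 1100100, add 1 → 1100101
  0110000
+ 1100101
---------
 10010101  (end carry out of the top bit = 1)
Discarding the end carry: 0010101
Decimal check:
  0110000 = 32 + 16 = 48
  0011011 = 16 + 8 + 2 + 1 = 27
  48 - 27 = 21, and 0010101 = 16 + 4 + 1 = 21 ✓



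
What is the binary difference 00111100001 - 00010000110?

Method 1 - Direct subtraction (column by column from the right: bit − bit − borrow-in; if negative, add 2 and borrow 1 from the next column):
borrow: 00000111100
        00111100001
-       00010000110
-------------------
        00101011011

Method 2 - Add two's complement:
Two's complement of 00010000110: invert → 11101111001, add 1 → 11101111010
  00111100001
+ 11101111010
-------------
 100101011011  (end carry out of the top bit = 1)
Discarding the end carry: 00101011011
Decimal check:
  00111100001 = 256 + 128 + 64 + 32 + 1 = 481
  00010000110 = 128 + 4 + 2 = 134
  481 - 134 = 347, and 00101011011 = 256 + 64 + 16 + 8 + 2 + 1 = 347 ✓



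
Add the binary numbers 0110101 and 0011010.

Add column by column from the right: bit + bit + carry-in; write the sum mod 2, carry 1 when the sum is 2 or 3.
carry:  1100000
        0110101
+       0011010
---------------
       01001111
(the carry out of the leftmost column, 0, becomes the leading bit)
Decimal check:
  0110101 = 32 + 16 + 4 + 1 = 53
  0011010 = 16 + 8 + 2 = 26
  53 + 26 = 79, and 01001111 = 64 + 8 + 4 + 2 + 1 = 79 ✓



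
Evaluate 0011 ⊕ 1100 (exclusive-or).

XOR: 1 when bits differ
  0011
^ 1100
------
  1111
Decimal: 3 ^ 12 = 15



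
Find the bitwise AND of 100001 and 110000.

AND: 1 only when both bits are 1
  100001
& 110000
--------
  100000
Decimal: 33 & 48 = 32



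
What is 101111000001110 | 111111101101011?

OR: 1 when either bit is 1
  101111000001110
| 111111101101011
-----------------
  111111101101111
Decimal: 24078 | 32619 = 32623



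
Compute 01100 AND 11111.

AND: 1 only when both bits are 1
  01100
& 11111
-------
  01100
Decimal: 12 & 31 = 12



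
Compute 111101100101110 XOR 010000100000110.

XOR: 1 when bits differ
  111101100101110
^ 010000100000110
-----------------
  101101000101000
Decimal: 31534 ^ 8454 = 23080



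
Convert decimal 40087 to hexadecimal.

Using repeated division by 16 (digits 10–15 are A–F):
40087 ÷ 16 = 2505 remainder 7
2505 ÷ 16 = 156 remainder 9
156 ÷ 16 = 9 remainder 12 (C)
9 ÷ 16 = 0 remainder 9
Reading remainders bottom to top: 9C97



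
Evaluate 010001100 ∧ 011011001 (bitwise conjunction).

AND: 1 only when both bits are 1
  010001100
& 011011001
-----------
  010001000
Decimal: 140 & 217 = 136



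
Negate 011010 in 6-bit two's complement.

Original: 011010
Step 1 - Invert all bits: 100101
Step 2 - Add 1: 100110
Verification: 011010 + 100110 = 1000000; discarding the end carry (carry out of the top bit) leaves the 6-bit value 000000, as required for x + (-x)



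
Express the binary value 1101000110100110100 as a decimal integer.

Sum of powers of 2 for each 1-bit:
2^2 + 2^4 + 2^5 + 2^8 + 2^10 + 2^11 + 2^15 + 2^17 + 2^18
= 4 + 16 + 32 + 256 + 1024 + 2048 + 32768 + 131072 + 262144
= 429364



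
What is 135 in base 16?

Using repeated division by 16 (digits 10–15 are A–F):
135 ÷ 16 = 8 remainder 7
8 ÷ 16 = 0 remainder 8
Reading remainders bottom to top: 87



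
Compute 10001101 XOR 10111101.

XOR: 1 when bits differ
  10001101
^ 10111101
----------
  00110000
Decimal: 141 ^ 189 = 48



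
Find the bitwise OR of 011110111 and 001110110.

OR: 1 when either bit is 1
  011110111
| 001110110
-----------
  011110111
Decimal: 247 | 118 = 247



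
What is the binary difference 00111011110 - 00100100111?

Method 1 - Direct subtraction (column by column from the right: bit − bit − borrow-in; if negative, add 2 and borrow 1 from the next column):
borrow: 00001001110
        00111011110
-       00100100111
-------------------
        00010110111

Method 2 - Add two's complement:
Two's complement of 00100100111: invert → 11011011000, add 1 → 11011011001
  00111011110
+ 11011011001
-------------
 100010110111  (end carry out of the top bit = 1)
Discarding the end carry: 00010110111
Decimal check:
  00111011110 = 256 + 128 + 64 + 16 + 8 + 4 + 2 = 478
  00100100111 = 256 + 32 + 4 + 2 + 1 = 295
  478 - 295 = 183, and 00010110111 = 128 + 32 + 16 + 4 + 2 + 1 = 183 ✓



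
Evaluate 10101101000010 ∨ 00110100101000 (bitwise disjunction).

OR: 1 when either bit is 1
  10101101000010
| 00110100101000
----------------
  10111101101010
Decimal: 11074 | 3368 = 12138



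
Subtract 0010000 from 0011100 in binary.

Method 1 - Direct subtraction (column by column from the right: bit − bit − borrow-in; if negative, add 2 and borrow 1 from the next column):
borrow: 0000000
        0011100
-       0010000
---------------
        0001100

Method 2 - Add two's complement:
Two's complement of 0010000: invert → 1101111, add 1 → 1110000
  0011100
+ 1110000
---------
 10001100  (end carry out of the top bit = 1)
Discarding the end carry: 0001100
Decimal check:
  0011100 = 16 + 8 + 4 = 28
  0010000 = 16
  28 - 16 = 12, and 0001100 = 8 + 4 = 12 ✓



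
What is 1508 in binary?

Using repeated division by 2:
1508 ÷ 2 = 754 remainder 0
754 ÷ 2 = 377 remainder 0
377 ÷ 2 = 188 remainder 1
188 ÷ 2 = 94 remainder 0
94 ÷ 2 = 47 remainder 0
47 ÷ 2 = 23 remainder 1
23 ÷ 2 = 11 remainder 1
11 ÷ 2 = 5 remainder 1
5 ÷ 2 = 2 remainder 1
2 ÷ 2 = 1 remainder 0
1 ÷ 2 = 0 remainder 1
Reading remainders bottom to top: 10111100100



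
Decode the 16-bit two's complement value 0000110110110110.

Binary: 0000110110110110
Sign bit: 0 (non-negative)
Read directly as an unsigned value:
0000110110110110 = 2048 + 1024 + 256 + 128 + 32 + 16 + 4 + 2 = 3510
Value: 3510



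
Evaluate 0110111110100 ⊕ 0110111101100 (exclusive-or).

XOR: 1 when bits differ
  0110111110100
^ 0110111101100
---------------
  0000000011000
Decimal: 3572 ^ 3564 = 24



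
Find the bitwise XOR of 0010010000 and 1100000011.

XOR: 1 when bits differ
  0010010000
^ 1100000011
------------
  1110010011
Decimal: 144 ^ 771 = 915



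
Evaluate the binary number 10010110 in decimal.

Sum of powers of 2 for each 1-bit:
2^1 + 2^2 + 2^4 + 2^7
= 2 + 4 + 16 + 128
= 150



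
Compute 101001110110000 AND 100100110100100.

AND: 1 only when both bits are 1
  101001110110000
& 100100110100100
-----------------
  100000110100000
Decimal: 21424 & 18852 = 16800



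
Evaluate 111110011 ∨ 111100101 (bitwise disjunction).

OR: 1 when either bit is 1
  111110011
| 111100101
-----------
  111110111
Decimal: 499 | 485 = 503



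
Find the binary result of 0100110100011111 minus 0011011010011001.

Method 1 - Direct subtraction (column by column from the right: bit − bit − borrow-in; if negative, add 2 and borrow 1 from the next column):
borrow: 0110110100000000
        0100110100011111
-       0011011010011001
------------------------
        0001011010000110

Method 2 - Add two's complement:
Two's complement of 0011011010011001: invert → 1100100101100110, add 1 → 1100100101100111
  0100110100011111
+ 1100100101100111
------------------
 10001011010000110  (end carry out of the top bit = 1)
Discarding the end carry: 0001011010000110
Decimal check:
  0100110100011111 = 16384 + 2048 + 1024 + 256 + 16 + 8 + 4 + 2 + 1 = 19743
  0011011010011001 = 8192 + 4096 + 1024 + 512 + 128 + 16 + 8 + 1 = 13977
  19743 - 13977 = 5766, and 0001011010000110 = 4096 + 1024 + 512 + 128 + 4 + 2 = 5766 ✓



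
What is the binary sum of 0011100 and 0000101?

Add column by column from the right: bit + bit + carry-in; write the sum mod 2, carry 1 when the sum is 2 or 3.
carry:  0111000
        0011100
+       0000101
---------------
       00100001
(the carry out of the leftmost column, 0, becomes the leading bit)
Decimal check:
  0011100 = 16 + 8 + 4 = 28
  0000101 = 4 + 1 = 5
  28 + 5 = 33, and 00100001 = 32 + 1 = 33 ✓



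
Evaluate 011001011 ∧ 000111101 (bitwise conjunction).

AND: 1 only when both bits are 1
  011001011
& 000111101
-----------
  000001001
Decimal: 203 & 61 = 9



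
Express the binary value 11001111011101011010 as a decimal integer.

Sum of powers of 2 for each 1-bit:
2^1 + 2^3 + 2^4 + 2^6 + 2^8 + 2^9 + 2^10 + 2^12 + 2^13 + 2^14 + 2^15 + 2^18 + 2^19
= 2 + 8 + 16 + 64 + 256 + 512 + 1024 + 4096 + 8192 + 16384 + 32768 + 262144 + 524288
= 849754



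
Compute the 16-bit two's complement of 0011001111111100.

Original: 0011001111111100
Step 1 - Invert all bits: 1100110000000011
Step 2 - Add 1: 1100110000000100
Verification: 0011001111111100 + 1100110000000100 = 10000000000000000; discarding the end carry (carry out of the top bit) leaves the 16-bit value 0000000000000000, as required for x + (-x)



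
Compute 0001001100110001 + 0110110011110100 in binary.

Add column by column from the right: bit + bit + carry-in; write the sum mod 2, carry 1 when the sum is 2 or 3.
carry:  1111111111100000
        0001001100110001
+       0110110011110100
------------------------
       01000000000100101
(the carry out of the leftmost column, 0, becomes the leading bit)
Decimal check:
  0001001100110001 = 4096 + 512 + 256 + 32 + 16 + 1 = 4913
  0110110011110100 = 16384 + 8192 + 2048 + 1024 + 128 + 64 + 32 + 16 + 4 = 27892
  4913 + 27892 = 32805, and 01000000000100101 = 32768 + 32 + 4 + 1 = 32805 ✓



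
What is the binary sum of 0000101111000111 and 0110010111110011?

Add column by column from the right: bit + bit + carry-in; write the sum mod 2, carry 1 when the sum is 2 or 3.
carry:  0001111110001110
        0000101111000111
+       0110010111110011
------------------------
       00111000110111010
(the carry out of the leftmost column, 0, becomes the leading bit)
Decimal check:
  0000101111000111 = 2048 + 512 + 256 + 128 + 64 + 4 + 2 + 1 = 3015
  0110010111110011 = 16384 + 8192 + 1024 + 256 + 128 + 64 + 32 + 16 + 2 + 1 = 26099
  3015 + 26099 = 29114, and 00111000110111010 = 16384 + 8192 + 4096 + 256 + 128 + 32 + 16 + 8 + 2 = 29114 ✓



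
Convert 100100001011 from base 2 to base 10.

Sum of powers of 2 for each 1-bit:
2^0 + 2^1 + 2^3 + 2^8 + 2^11
= 1 + 2 + 8 + 256 + 2048
= 2315



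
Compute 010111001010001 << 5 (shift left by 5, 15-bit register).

Original: 010111001010001 (decimal 11857)
Shift left by 5 positions
Append 5 zeros on the right and drop the 5 high bits that overflow the 15-bit width
Result: 100101000100000 (decimal 18976)
Equivalent: 11857 << 5 = 11857 × 2^5 = 379424, truncated to 15 bits = 18976



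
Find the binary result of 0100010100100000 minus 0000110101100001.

Method 1 - Direct subtraction (column by column from the right: bit − bit − borrow-in; if negative, add 2 and borrow 1 from the next column):
borrow: 0111111111111110
        0100010100100000
-       0000110101100001
------------------------
        0011011110111111

Method 2 - Add two's complement:
Two's complement of 0000110101100001: invert → 1111001010011110, add 1 → 1111001010011111
  0100010100100000
+ 1111001010011111
------------------
 10011011110111111  (end carry out of the top bit = 1)
Discarding the end carry: 0011011110111111
Decimal check:
  0100010100100000 = 16384 + 1024 + 256 + 32 = 17696
  0000110101100001 = 2048 + 1024 + 256 + 64 + 32 + 1 = 3425
  17696 - 3425 = 14271, and 0011011110111111 = 8192 + 4096 + 1024 + 512 + 256 + 128 + 32 + 16 + 8 + 4 + 2 + 1 = 14271 ✓



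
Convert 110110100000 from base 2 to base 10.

Sum of powers of 2 for each 1-bit:
2^5 + 2^7 + 2^8 + 2^10 + 2^11
= 32 + 128 + 256 + 1024 + 2048
= 3488



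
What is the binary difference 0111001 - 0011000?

Method 1 - Direct subtraction (column by column from the right: bit − bit − borrow-in; if negative, add 2 and borrow 1 from the next column):
borrow: 0000000
        0111001
-       0011000
---------------
        0100001

Method 2 - Add two's complement:
Two's complement of 0011000: invert → 1100111, add 1 → 1101000
  0111001
+ 1101000
---------
 10100001  (end carry out of the top bit = 1)
Discarding the end carry: 0100001
Decimal check:
  0111001 = 32 + 16 + 8 + 1 = 57
  0011000 = 16 + 8 = 24
  57 - 24 = 33, and 0100001 = 32 + 1 = 33 ✓



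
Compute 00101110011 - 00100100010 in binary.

Method 1 - Direct subtraction (column by column from the right: bit − bit − borrow-in; if negative, add 2 and borrow 1 from the next column):
borrow: 00000000000
        00101110011
-       00100100010
-------------------
        00001010001

Method 2 - Add two's complement:
Two's complement of 00100100010: invert → 11011011101, add 1 → 11011011110
  00101110011
+ 11011011110
-------------
 100001010001  (end carry out of the top bit = 1)
Discarding the end carry: 00001010001
Decimal check:
  00101110011 = 256 + 64 + 32 + 16 + 2 + 1 = 371
  00100100010 = 256 + 32 + 2 = 290
  371 - 290 = 81, and 00001010001 = 64 + 16 + 1 = 81 ✓



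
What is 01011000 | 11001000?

OR: 1 when either bit is 1
  01011000
| 11001000
----------
  11011000
Decimal: 88 | 200 = 216



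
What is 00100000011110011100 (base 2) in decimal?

Sum of powers of 2 for each 1-bit:
2^2 + 2^3 + 2^4 + 2^7 + 2^8 + 2^9 + 2^10 + 2^17
= 4 + 8 + 16 + 128 + 256 + 512 + 1024 + 131072
= 133020



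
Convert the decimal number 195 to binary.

Using repeated division by 2:
195 ÷ 2 = 97 remainder 1
97 ÷ 2 = 48 remainder 1
48 ÷ 2 = 24 remainder 0
24 ÷ 2 = 12 remainder 0
12 ÷ 2 = 6 remainder 0
6 ÷ 2 = 3 remainder 0
3 ÷ 2 = 1 remainder 1
1 ÷ 2 = 0 remainder 1
Reading remainders bottom to top: 11000011



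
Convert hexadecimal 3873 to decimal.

Expand by place value (powers of 16):
3873 = 3 × 16^3 + 8 × 16^2 + 7 × 16^1 + 3 × 16^0
= 3 × 4096 + 8 × 256 + 7 × 16 + 3 × 1
= 12288 + 2048 + 112 + 3
= 14451



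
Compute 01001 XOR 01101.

XOR: 1 when bits differ
  01001
^ 01101
-------
  00100
Decimal: 9 ^ 13 = 4



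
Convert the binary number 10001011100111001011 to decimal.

Sum of powers of 2 for each 1-bit:
2^0 + 2^1 + 2^3 + 2^6 + 2^7 + 2^8 + 2^11 + 2^12 + 2^13 + 2^15 + 2^19
= 1 + 2 + 8 + 64 + 128 + 256 + 2048 + 4096 + 8192 + 32768 + 524288
= 571851



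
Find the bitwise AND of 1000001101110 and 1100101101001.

AND: 1 only when both bits are 1
  1000001101110
& 1100101101001
---------------
  1000001101000
Decimal: 4206 & 6505 = 4200



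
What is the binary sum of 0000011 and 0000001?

Add column by column from the right: bit + bit + carry-in; write the sum mod 2, carry 1 when the sum is 2 or 3.
carry:  0000110
        0000011
+       0000001
---------------
       00000100
(the carry out of the leftmost column, 0, becomes the leading bit)
Decimal check:
  0000011 = 2 + 1 = 3
  0000001 = 1
  3 + 1 = 4, and 00000100 = 4 ✓



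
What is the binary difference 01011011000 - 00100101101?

Method 1 - Direct subtraction (column by column from the right: bit − bit − borrow-in; if negative, add 2 and borrow 1 from the next column):
borrow: 01001011110
        01011011000
-       00100101101
-------------------
        00110101011

Method 2 - Add two's complement:
Two's complement of 00100101101: invert → 11011010010, add 1 → 11011010011
  01011011000
+ 11011010011
-------------
 100110101011  (end carry out of the top bit = 1)
Discarding the end carry: 00110101011
Decimal check:
  01011011000 = 512 + 128 + 64 + 16 + 8 = 728
  00100101101 = 256 + 32 + 8 + 4 + 1 = 301
  728 - 301 = 427, and 00110101011 = 256 + 128 + 32 + 8 + 2 + 1 = 427 ✓



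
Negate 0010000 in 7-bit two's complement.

Original: 0010000
Step 1 - Invert all bits: 1101111
Step 2 - Add 1: 1110000
Verification: 0010000 + 1110000 = 10000000; discarding the end carry (carry out of the top bit) leaves the 7-bit value 0000000, as required for x + (-x)



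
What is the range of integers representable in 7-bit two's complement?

For 7-bit two's complement:
Minimum: -2^6 = -64
Maximum: 2^6 - 1 = 63



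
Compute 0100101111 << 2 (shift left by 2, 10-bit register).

Original: 0100101111 (decimal 303)
Shift left by 2 positions
Append 2 zeros on the right and drop the 2 high bits that overflow the 10-bit width
Result: 0010111100 (decimal 188)
Equivalent: 303 << 2 = 303 × 2^2 = 1212, truncated to 10 bits = 188



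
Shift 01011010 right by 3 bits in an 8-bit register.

Original: 01011010 (decimal 90)
Shift right by 3 positions
Drop the 3 low bits; fill with zeros on the left
Result: 00001011 (decimal 11)
Equivalent: 90 >> 3 = 90 ÷ 2^3 = 11



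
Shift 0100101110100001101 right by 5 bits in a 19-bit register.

Original: 0100101110100001101 (decimal 154893)
Shift right by 5 positions
Drop the 5 low bits; fill with zeros on the left
Result: 0000001001011101000 (decimal 4840)
Equivalent: 154893 >> 5 = 154893 ÷ 2^5 = 4840



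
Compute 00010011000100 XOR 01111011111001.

XOR: 1 when bits differ
  00010011000100
^ 01111011111001
----------------
  01101000111101
Decimal: 1220 ^ 7929 = 6717



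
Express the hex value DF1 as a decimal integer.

Expand by place value (powers of 16):
Digit values: D = 13, F = 15
DF1 = 13 × 16^2 + 15 × 16^1 + 1 × 16^0
= 13 × 256 + 15 × 16 + 1 × 1
= 3328 + 240 + 1
= 3569

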